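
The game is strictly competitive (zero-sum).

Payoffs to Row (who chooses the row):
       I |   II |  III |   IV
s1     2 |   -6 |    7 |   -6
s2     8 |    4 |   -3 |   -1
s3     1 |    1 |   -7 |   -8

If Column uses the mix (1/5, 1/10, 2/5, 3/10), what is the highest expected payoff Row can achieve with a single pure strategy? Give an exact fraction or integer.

s1: (2)·(1/5) + (-6)·(1/10) + (7)·(2/5) + (-6)·(3/10) = 4/5.
s2: (8)·(1/5) + (4)·(1/10) + (-3)·(2/5) + (-1)·(3/10) = 1/2.
s3: (1)·(1/5) + (1)·(1/10) + (-7)·(2/5) + (-8)·(3/10) = -49/10.
The best pure response is s1 with expected payoff 4/5.

4/5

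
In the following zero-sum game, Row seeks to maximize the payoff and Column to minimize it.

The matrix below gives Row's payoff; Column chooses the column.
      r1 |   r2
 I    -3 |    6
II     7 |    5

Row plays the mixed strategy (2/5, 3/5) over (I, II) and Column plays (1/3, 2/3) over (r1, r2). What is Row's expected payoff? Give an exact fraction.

Against (1/3, 2/3), each row's expected payoff is I: 3; II: 17/3.
Taking the (2/5, 3/5)-weighted average: (2/5)·(3) + (3/5)·(17/3) = 23/5.

23/5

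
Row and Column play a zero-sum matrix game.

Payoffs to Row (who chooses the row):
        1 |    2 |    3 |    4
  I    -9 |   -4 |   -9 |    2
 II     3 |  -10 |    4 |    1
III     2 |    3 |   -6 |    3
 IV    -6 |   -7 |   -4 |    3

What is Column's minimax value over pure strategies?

3

The worst case (largest entry) in each column is 1: 3, 2: 3, 3: 4, 4: 3.
The best (smallest) of these is 3.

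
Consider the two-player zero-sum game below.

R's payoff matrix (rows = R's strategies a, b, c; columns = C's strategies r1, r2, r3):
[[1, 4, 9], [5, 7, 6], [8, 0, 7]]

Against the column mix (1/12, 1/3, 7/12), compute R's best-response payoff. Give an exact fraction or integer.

20/3

a: (1)·(1/12) + (4)·(1/3) + (9)·(7/12) = 20/3.
b: (5)·(1/12) + (7)·(1/3) + (6)·(7/12) = 25/4.
c: (8)·(1/12) + (0)·(1/3) + (7)·(7/12) = 19/4.
The best pure response is a with expected payoff 20/3.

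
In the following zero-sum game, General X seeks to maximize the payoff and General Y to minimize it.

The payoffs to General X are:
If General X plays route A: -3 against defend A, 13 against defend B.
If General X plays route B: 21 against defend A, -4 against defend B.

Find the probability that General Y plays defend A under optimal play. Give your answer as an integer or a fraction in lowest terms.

Row minima are -3 and -4, so General X's maximin is -3; column maxima are 21 and 13, so General Y's minimax is 13. These differ, so the equilibrium is in mixed strategies.
Let General Y play defend A with probability q. General X is indifferent when −3q + 13(1−q) = 21q − 4(1−q), giving q = 17/41.

17/41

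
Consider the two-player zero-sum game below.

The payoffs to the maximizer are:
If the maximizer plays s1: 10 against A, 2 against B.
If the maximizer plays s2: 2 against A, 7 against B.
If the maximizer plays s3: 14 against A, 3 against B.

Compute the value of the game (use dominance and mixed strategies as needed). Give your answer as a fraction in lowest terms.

23/4

Row s1 is strictly dominated by row s3, so the maximizer never plays it.
The remaining 2×2 game on (s2, s3) × (A, B) has no saddle point. Let the maximizer play s2 with probability p; indifference gives 2p + 14(1−p) = 7p + 3(1−p), so p = 11/16.
Similarly the minimizer's optimal q on A is 1/4, and the value is 2·(1/4) + (7)·(3/4) = 23/4.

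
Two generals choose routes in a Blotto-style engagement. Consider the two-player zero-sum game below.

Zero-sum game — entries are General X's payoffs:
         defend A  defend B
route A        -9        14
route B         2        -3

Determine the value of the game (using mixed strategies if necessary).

1/28

Row minima are -9 and -3, so General X's maximin is -3; column maxima are 2 and 14, so General Y's minimax is 2. These differ, so the equilibrium is in mixed strategies.
Let General X play route A with probability p. General Y is indifferent when −9p + 2(1−p) = 14p − 3(1−p), giving p = 5/28.
Let General Y play defend A with probability q. General X is indifferent when −9q + 14(1−q) = 2q − 3(1−q), giving q = 17/28.
The value is -9·(17/28) + (14)·(11/28) = 1/28.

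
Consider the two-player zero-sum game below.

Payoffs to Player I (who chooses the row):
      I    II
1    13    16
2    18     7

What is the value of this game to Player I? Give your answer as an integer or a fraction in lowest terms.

197/14

Row minima are 13 and 7, so Player I's maximin is 13; column maxima are 18 and 16, so Player II's minimax is 16. These differ, so the equilibrium is in mixed strategies.
Let Player I play 1 with probability p. Player II is indifferent when 13p + 18(1−p) = 16p + 7(1−p), giving p = 11/14.
Let Player II play I with probability q. Player I is indifferent when 13q + 16(1−q) = 18q + 7(1−q), giving q = 9/14.
The value is 13·(9/14) + (16)·(5/14) = 197/14.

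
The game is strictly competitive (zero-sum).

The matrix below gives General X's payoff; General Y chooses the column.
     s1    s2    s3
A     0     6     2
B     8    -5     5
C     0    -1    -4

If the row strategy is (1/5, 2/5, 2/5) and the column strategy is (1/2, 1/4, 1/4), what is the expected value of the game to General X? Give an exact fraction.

Against (1/2, 1/4, 1/4), each row's expected payoff is A: 2; B: 4; C: -5/4.
Taking the (1/5, 2/5, 2/5)-weighted average: (1/5)·(2) + (2/5)·(4) + (2/5)·(-5/4) = 3/2.

3/2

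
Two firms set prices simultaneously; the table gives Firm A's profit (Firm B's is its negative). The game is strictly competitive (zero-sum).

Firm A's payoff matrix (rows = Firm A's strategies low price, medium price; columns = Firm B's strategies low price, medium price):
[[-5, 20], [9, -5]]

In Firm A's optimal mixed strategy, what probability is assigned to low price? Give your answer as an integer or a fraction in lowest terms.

14/39

Row minima are -5 and -5, so Firm A's maximin is -5; column maxima are 9 and 20, so Firm B's minimax is 9. These differ, so the equilibrium is in mixed strategies.
Let Firm A play low price with probability p. Firm B is indifferent when −5p + 9(1−p) = 20p − 5(1−p), giving p = 14/39.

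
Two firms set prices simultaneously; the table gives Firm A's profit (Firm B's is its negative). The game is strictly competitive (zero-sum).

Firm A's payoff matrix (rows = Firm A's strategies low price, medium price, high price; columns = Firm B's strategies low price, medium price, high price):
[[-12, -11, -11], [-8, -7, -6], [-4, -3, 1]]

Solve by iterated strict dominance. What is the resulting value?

-4

Row low price is strictly dominated by row medium price (-8>-12, -7>-11, -6>-11); eliminate low price.
Row medium price is strictly dominated by row high price (-4>-8, -3>-7, 1>-6); eliminate medium price.
Column high price is strictly dominated by low price for Firm B (-4<1); eliminate high price.
Column medium price is strictly dominated by low price for Firm B (-4<-3); eliminate medium price.
Only (high price, low price) remains, with payoff -4.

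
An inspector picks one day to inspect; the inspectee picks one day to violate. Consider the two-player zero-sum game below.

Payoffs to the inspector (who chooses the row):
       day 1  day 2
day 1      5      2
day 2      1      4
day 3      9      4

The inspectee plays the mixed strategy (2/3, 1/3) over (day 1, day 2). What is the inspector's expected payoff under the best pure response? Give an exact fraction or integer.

22/3

day 1: (5)·(2/3) + (2)·(1/3) = 4.
day 2: (1)·(2/3) + (4)·(1/3) = 2.
day 3: (9)·(2/3) + (4)·(1/3) = 22/3.
The best pure response is day 3 with expected payoff 22/3.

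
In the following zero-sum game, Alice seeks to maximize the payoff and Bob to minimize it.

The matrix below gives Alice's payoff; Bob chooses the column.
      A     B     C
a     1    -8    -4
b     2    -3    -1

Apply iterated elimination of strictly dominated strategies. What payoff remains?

Row a is strictly dominated by row b (2>1, -3>-8, -1>-4); eliminate a.
Column A is strictly dominated by B for Bob (-3<2); eliminate A.
Column C is strictly dominated by B for Bob (-3<-1); eliminate C.
Only (b, B) remains, with payoff -3.

-3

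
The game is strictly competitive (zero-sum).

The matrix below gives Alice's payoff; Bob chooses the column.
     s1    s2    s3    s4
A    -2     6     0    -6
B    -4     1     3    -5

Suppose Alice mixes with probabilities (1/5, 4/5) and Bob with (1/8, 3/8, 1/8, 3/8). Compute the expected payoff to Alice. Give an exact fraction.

-27/20

Against (1/8, 3/8, 1/8, 3/8), each row's expected payoff is A: -1/4; B: -13/8.
Taking the (1/5, 4/5)-weighted average: (1/5)·(-1/4) + (4/5)·(-13/8) = -27/20.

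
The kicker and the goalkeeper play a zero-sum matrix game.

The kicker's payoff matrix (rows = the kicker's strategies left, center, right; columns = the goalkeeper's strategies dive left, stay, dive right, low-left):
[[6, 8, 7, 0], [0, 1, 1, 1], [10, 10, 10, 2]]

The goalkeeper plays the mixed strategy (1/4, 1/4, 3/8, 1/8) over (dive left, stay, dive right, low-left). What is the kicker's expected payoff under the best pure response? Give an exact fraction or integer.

left: (6)·(1/4) + (8)·(1/4) + (7)·(3/8) + (0)·(1/8) = 49/8.
center: (0)·(1/4) + (1)·(1/4) + (1)·(3/8) + (1)·(1/8) = 3/4.
right: (10)·(1/4) + (10)·(1/4) + (10)·(3/8) + (2)·(1/8) = 9.
The best pure response is right with expected payoff 9.

9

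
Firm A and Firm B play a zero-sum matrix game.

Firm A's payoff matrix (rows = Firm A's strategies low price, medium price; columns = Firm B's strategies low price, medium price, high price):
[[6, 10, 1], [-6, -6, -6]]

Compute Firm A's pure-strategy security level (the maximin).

1

The worst-case payoff for each row is low price: 1, medium price: -6.
The best of these is 1.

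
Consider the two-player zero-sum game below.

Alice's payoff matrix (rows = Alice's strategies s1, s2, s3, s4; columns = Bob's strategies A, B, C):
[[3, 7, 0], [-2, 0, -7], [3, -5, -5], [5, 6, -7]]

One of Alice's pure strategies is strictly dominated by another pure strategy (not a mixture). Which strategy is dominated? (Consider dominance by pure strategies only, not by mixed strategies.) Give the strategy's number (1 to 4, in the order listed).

Compare s2 with s1: 3 > -2, 7 > 0, 0 > -7.
So s1 strictly dominates s2 for Alice; s2 is strictly dominated.

2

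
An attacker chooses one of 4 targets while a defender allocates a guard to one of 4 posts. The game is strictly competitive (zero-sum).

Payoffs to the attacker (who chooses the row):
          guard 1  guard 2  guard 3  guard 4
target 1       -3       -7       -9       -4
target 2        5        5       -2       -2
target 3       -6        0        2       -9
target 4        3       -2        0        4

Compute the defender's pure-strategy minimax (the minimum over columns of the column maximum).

2

The worst case (largest entry) in each column is guard 1: 5, guard 2: 5, guard 3: 2, guard 4: 4.
The best (smallest) of these is 2.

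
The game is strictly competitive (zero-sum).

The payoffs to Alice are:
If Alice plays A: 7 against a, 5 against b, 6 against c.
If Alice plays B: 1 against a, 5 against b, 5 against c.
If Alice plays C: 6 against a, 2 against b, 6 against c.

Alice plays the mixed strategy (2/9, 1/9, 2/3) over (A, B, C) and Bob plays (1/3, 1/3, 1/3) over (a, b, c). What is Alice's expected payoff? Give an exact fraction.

131/27

Against (1/3, 1/3, 1/3), each row's expected payoff is A: 6; B: 11/3; C: 14/3.
Taking the (2/9, 1/9, 2/3)-weighted average: (2/9)·(6) + (1/9)·(11/3) + (2/3)·(14/3) = 131/27.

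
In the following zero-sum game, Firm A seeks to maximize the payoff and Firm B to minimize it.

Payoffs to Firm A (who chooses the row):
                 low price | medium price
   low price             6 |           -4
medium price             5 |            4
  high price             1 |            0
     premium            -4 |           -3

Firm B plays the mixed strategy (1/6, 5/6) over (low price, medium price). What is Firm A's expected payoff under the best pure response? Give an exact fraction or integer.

25/6

low price: (6)·(1/6) + (-4)·(5/6) = -7/3.
medium price: (5)·(1/6) + (4)·(5/6) = 25/6.
high price: (1)·(1/6) + (0)·(5/6) = 1/6.
premium: (-4)·(1/6) + (-3)·(5/6) = -19/6.
The best pure response is medium price with expected payoff 25/6.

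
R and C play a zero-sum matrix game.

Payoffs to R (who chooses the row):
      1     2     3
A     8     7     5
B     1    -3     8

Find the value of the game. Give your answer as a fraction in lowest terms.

Column 1 is strictly dominated by 2 for C (it gives R more in every row).
The remaining 2×2 game on (A, B) × (2, 3) has no saddle point. Let R play A with probability p; indifference gives 7p − 3(1−p) = 5p + 8(1−p), so p = 11/13.
Similarly C's optimal q on 2 is 3/13, and the value is 7·(3/13) + (5)·(10/13) = 71/13.

71/13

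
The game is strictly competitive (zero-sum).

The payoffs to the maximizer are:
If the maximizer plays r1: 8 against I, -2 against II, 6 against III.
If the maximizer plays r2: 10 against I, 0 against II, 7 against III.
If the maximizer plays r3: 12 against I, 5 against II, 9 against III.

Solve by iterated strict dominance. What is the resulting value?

Column I is strictly dominated by II for the minimizer (-2<8, 0<10, 5<12); eliminate I.
Column III is strictly dominated by II for the minimizer (-2<6, 0<7, 5<9); eliminate III.
Row r2 is strictly dominated by row r3 (5>0); eliminate r2.
Row r1 is strictly dominated by row r3 (5>-2); eliminate r1.
Only (r3, II) remains, with payoff 5.

5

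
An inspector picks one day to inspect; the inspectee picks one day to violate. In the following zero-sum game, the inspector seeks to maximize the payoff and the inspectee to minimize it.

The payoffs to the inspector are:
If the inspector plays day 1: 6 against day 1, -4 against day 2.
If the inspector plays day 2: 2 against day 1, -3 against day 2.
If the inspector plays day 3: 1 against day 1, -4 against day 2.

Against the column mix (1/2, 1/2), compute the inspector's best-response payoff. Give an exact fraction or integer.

day 1: (6)·(1/2) + (-4)·(1/2) = 1.
day 2: (2)·(1/2) + (-3)·(1/2) = -1/2.
day 3: (1)·(1/2) + (-4)·(1/2) = -3/2.
The best pure response is day 1 with expected payoff 1.

1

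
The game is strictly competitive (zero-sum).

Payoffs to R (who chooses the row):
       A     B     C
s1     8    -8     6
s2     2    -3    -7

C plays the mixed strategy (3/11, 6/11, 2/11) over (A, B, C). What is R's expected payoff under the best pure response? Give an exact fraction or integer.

-12/11

s1: (8)·(3/11) + (-8)·(6/11) + (6)·(2/11) = -12/11.
s2: (2)·(3/11) + (-3)·(6/11) + (-7)·(2/11) = -26/11.
The best pure response is s1 with expected payoff -12/11.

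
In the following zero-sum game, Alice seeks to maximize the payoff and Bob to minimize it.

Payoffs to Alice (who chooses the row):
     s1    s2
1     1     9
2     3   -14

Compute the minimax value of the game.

41/25

Row minima are 1 and -14, so Alice's maximin is 1; column maxima are 3 and 9, so Bob's minimax is 3. These differ, so the equilibrium is in mixed strategies.
Let Alice play 1 with probability p. Bob is indifferent when p + 3(1−p) = 9p − 14(1−p), giving p = 17/25.
Let Bob play s1 with probability q. Alice is indifferent when q + 9(1−q) = 3q − 14(1−q), giving q = 23/25.
The value is 1·(23/25) + (9)·(2/25) = 41/25.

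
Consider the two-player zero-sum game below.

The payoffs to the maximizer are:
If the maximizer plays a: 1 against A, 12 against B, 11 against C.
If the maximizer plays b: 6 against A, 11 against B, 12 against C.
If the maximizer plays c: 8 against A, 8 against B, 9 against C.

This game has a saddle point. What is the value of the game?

8

Row minima: 1, 6, 8 → the maximizer's maximin is 8.
Column maxima: 8, 12, 12 → the minimizer's minimax is 8.
They coincide at (c, A), so the value is 8.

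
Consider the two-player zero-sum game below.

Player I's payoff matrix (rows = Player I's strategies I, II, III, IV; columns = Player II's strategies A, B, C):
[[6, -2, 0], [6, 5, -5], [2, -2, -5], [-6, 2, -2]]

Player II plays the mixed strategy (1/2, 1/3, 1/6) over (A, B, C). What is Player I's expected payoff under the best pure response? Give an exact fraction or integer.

I: (6)·(1/2) + (-2)·(1/3) + (0)·(1/6) = 7/3.
II: (6)·(1/2) + (5)·(1/3) + (-5)·(1/6) = 23/6.
III: (2)·(1/2) + (-2)·(1/3) + (-5)·(1/6) = -1/2.
IV: (-6)·(1/2) + (2)·(1/3) + (-2)·(1/6) = -8/3.
The best pure response is II with expected payoff 23/6.

23/6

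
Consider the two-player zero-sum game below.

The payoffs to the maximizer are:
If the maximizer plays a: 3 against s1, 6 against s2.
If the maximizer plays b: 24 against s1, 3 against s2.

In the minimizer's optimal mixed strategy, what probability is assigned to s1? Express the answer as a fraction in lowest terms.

Row minima are 3 and 3, so the maximizer's maximin is 3; column maxima are 24 and 6, so the minimizer's minimax is 6. These differ, so the equilibrium is in mixed strategies.
Let the minimizer play s1 with probability q. The maximizer is indifferent when 3q + 6(1−q) = 24q + 3(1−q), giving q = 1/8.

1/8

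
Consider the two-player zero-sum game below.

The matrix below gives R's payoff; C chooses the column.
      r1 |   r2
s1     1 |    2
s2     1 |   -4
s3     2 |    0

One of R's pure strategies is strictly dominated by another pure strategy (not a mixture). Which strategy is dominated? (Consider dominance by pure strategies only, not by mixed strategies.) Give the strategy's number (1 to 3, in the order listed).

2

Compare s2 with s3: 2 > 1, 0 > -4.
So s3 strictly dominates s2 for R; s2 is strictly dominated.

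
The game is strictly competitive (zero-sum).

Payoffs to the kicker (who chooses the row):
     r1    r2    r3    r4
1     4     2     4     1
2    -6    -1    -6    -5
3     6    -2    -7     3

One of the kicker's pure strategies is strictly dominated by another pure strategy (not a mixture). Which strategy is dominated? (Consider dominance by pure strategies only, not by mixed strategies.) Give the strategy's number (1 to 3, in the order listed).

Compare 2 with 1: 4 > -6, 2 > -1, 4 > -6, 1 > -5.
So 1 strictly dominates 2 for the kicker; 2 is strictly dominated.

2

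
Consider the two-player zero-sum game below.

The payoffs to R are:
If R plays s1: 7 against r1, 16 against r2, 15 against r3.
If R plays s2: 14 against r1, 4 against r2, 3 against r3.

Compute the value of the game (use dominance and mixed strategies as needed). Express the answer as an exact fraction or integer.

189/19

Column r2 is strictly dominated by r3 for C (it gives R more in every row).
The remaining 2×2 game on (s1, s2) × (r1, r3) has no saddle point. Let R play s1 with probability p; indifference gives 7p + 14(1−p) = 15p + 3(1−p), so p = 11/19.
Similarly C's optimal q on r1 is 12/19, and the value is 7·(12/19) + (15)·(7/19) = 189/19.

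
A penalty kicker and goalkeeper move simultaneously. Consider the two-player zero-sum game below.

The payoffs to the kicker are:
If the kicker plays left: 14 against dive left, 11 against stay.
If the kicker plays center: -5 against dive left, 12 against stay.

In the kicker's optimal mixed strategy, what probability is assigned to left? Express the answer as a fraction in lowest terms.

17/20

Row minima are 11 and -5, so the kicker's maximin is 11; column maxima are 14 and 12, so the goalkeeper's minimax is 12. These differ, so the equilibrium is in mixed strategies.
Let the kicker play left with probability p. The goalkeeper is indifferent when 14p − 5(1−p) = 11p + 12(1−p), giving p = 17/20.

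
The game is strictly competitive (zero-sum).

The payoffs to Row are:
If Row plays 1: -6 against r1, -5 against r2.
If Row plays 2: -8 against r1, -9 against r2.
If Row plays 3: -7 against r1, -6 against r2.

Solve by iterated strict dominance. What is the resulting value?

Row 3 is strictly dominated by row 1 (-6>-7, -5>-6); eliminate 3.
Row 2 is strictly dominated by row 1 (-6>-8, -5>-9); eliminate 2.
Column r2 is strictly dominated by r1 for Column (-6<-5); eliminate r2.
Only (1, r1) remains, with payoff -6.

-6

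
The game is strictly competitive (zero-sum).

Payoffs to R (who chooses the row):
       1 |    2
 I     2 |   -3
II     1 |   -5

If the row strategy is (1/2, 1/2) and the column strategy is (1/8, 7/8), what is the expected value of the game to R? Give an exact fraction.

Against (1/8, 7/8), each row's expected payoff is I: -19/8; II: -17/4.
Taking the (1/2, 1/2)-weighted average: (1/2)·(-19/8) + (1/2)·(-17/4) = -53/16.

-53/16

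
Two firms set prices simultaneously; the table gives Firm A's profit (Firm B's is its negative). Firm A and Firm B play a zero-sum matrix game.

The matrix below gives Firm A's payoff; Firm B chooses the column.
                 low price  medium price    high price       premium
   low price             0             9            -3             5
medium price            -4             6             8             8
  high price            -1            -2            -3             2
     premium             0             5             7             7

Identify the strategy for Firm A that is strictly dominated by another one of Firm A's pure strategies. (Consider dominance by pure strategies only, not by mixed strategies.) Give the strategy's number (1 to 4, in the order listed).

3

Compare high price with premium: 0 > -1, 5 > -2, 7 > -3, 7 > 2.
So premium strictly dominates high price for Firm A; high price is strictly dominated.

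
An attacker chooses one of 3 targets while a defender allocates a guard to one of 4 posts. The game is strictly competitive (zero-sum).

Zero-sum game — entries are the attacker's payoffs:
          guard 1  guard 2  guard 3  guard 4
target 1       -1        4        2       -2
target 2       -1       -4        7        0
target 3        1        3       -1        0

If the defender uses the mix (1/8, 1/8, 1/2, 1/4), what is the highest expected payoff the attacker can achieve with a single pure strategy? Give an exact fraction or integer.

target 1: (-1)·(1/8) + (4)·(1/8) + (2)·(1/2) + (-2)·(1/4) = 7/8.
target 2: (-1)·(1/8) + (-4)·(1/8) + (7)·(1/2) + (0)·(1/4) = 23/8.
target 3: (1)·(1/8) + (3)·(1/8) + (-1)·(1/2) + (0)·(1/4) = 0.
The best pure response is target 2 with expected payoff 23/8.

23/8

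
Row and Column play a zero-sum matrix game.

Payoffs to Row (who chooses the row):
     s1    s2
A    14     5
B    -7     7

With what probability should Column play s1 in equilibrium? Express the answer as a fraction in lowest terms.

Row minima are 5 and -7, so Row's maximin is 5; column maxima are 14 and 7, so Column's minimax is 7. These differ, so the equilibrium is in mixed strategies.
Let Column play s1 with probability q. Row is indifferent when 14q + 5(1−q) = −7q + 7(1−q), giving q = 2/23.

2/23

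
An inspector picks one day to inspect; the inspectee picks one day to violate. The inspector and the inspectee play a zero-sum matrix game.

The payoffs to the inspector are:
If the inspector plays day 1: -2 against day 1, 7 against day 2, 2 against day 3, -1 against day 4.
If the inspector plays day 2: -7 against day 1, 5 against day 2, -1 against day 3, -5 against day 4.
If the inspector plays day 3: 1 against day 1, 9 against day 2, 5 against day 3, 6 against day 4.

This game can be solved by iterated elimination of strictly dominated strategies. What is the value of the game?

Row day 1 is strictly dominated by row day 3 (1>-2, 9>7, 5>2, 6>-1); eliminate day 1.
Row day 2 is strictly dominated by row day 3 (1>-7, 9>5, 5>-1, 6>-5); eliminate day 2.
Column day 3 is strictly dominated by day 1 for the inspectee (1<5); eliminate day 3.
Column day 4 is strictly dominated by day 1 for the inspectee (1<6); eliminate day 4.
Column day 2 is strictly dominated by day 1 for the inspectee (1<9); eliminate day 2.
Only (day 3, day 1) remains, with payoff 1.

1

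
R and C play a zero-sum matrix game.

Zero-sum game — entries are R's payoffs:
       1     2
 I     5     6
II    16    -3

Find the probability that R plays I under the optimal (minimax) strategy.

Row minima are 5 and -3, so R's maximin is 5; column maxima are 16 and 6, so C's minimax is 6. These differ, so the equilibrium is in mixed strategies.
Let R play I with probability p. C is indifferent when 5p + 16(1−p) = 6p − 3(1−p), giving p = 19/20.

19/20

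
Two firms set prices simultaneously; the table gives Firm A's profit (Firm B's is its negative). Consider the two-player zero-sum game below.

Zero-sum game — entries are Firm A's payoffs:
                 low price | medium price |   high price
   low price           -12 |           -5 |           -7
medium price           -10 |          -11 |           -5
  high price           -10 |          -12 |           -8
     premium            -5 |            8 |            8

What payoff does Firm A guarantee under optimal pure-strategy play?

Row minima: -12, -11, -12, -5 → Firm A's maximin is -5.
Column maxima: -5, 8, 8 → Firm B's minimax is -5.
They coincide at (premium, low price), so the value is -5.

-5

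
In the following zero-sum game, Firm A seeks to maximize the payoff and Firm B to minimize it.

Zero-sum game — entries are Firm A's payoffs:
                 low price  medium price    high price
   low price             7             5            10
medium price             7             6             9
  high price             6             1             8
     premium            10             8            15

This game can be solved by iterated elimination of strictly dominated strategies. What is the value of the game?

Row medium price is strictly dominated by row premium (10>7, 8>6, 15>9); eliminate medium price.
Column high price is strictly dominated by low price for Firm B (7<10, 6<8, 10<15); eliminate high price.
Column low price is strictly dominated by medium price for Firm B (5<7, 1<6, 8<10); eliminate low price.
Row low price is strictly dominated by row premium (8>5); eliminate low price.
Row high price is strictly dominated by row premium (8>1); eliminate high price.
Only (premium, medium price) remains, with payoff 8.

8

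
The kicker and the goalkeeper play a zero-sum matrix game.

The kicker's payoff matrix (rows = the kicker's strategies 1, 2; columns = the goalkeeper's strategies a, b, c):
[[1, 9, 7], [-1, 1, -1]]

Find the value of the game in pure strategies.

Row minima: 1, -1 → the kicker's maximin is 1.
Column maxima: 1, 9, 7 → the goalkeeper's minimax is 1.
They coincide at (1, a), so the value is 1.

1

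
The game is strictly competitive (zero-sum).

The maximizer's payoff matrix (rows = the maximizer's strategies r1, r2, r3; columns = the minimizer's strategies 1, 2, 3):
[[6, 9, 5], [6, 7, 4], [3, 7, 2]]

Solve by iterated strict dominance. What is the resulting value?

Column 1 is strictly dominated by 3 for the minimizer (5<6, 4<6, 2<3); eliminate 1.
Row r2 is strictly dominated by row r1 (9>7, 5>4); eliminate r2.
Row r3 is strictly dominated by row r1 (9>7, 5>2); eliminate r3.
Column 2 is strictly dominated by 3 for the minimizer (5<9); eliminate 2.
Only (r1, 3) remains, with payoff 5.

5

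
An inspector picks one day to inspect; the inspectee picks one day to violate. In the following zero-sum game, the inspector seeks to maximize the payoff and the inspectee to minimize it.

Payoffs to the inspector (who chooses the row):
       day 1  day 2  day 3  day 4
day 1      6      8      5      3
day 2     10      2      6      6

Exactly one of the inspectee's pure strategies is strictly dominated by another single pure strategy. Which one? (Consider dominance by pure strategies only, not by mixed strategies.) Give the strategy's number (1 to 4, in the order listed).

1

The inspectee prefers columns that give the inspector less. Compare day 1 with day 3: 5 < 6, 6 < 10.
So day 3 strictly dominates day 1 for the inspectee; day 1 is strictly dominated.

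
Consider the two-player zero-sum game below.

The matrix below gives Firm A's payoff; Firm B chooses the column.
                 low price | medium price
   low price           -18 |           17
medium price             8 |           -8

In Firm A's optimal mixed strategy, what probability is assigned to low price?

16/51

Row minima are -18 and -8, so Firm A's maximin is -8; column maxima are 8 and 17, so Firm B's minimax is 8. These differ, so the equilibrium is in mixed strategies.
Let Firm A play low price with probability p. Firm B is indifferent when −18p + 8(1−p) = 17p − 8(1−p), giving p = 16/51.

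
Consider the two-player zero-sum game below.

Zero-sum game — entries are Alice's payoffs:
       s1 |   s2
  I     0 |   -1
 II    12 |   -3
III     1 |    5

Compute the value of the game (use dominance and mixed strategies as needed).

Row I is strictly dominated by row III, so Alice never plays it.
The remaining 2×2 game on (II, III) × (s1, s2) has no saddle point. Let Alice play II with probability p; indifference gives 12p + (1−p) = −3p + 5(1−p), so p = 4/19.
Similarly Bob's optimal q on s1 is 8/19, and the value is 12·(8/19) + (-3)·(11/19) = 63/19.

63/19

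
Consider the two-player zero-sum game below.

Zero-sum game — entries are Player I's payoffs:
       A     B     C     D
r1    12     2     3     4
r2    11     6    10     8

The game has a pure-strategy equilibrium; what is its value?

6

Row minima: 2, 6 → Player I's maximin is 6.
Column maxima: 12, 6, 10, 8 → Player II's minimax is 6.
They coincide at (r2, B), so the value is 6.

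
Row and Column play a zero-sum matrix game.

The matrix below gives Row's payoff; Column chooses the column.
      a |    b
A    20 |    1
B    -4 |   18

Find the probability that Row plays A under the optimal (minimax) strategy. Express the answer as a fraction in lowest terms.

Row minima are 1 and -4, so Row's maximin is 1; column maxima are 20 and 18, so Column's minimax is 18. These differ, so the equilibrium is in mixed strategies.
Let Row play A with probability p. Column is indifferent when 20p − 4(1−p) = p + 18(1−p), giving p = 22/41.

22/41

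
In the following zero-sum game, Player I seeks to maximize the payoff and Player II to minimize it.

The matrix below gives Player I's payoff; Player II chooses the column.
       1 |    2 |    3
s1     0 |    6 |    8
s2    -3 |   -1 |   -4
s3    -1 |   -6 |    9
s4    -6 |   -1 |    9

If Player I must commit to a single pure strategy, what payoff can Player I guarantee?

0

The worst-case payoff for each row is s1: 0, s2: -4, s3: -6, s4: -6.
The best of these is 0.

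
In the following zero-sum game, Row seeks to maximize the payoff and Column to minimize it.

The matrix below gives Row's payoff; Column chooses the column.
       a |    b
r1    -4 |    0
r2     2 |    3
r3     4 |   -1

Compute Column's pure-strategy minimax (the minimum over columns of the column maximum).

3

The worst case (largest entry) in each column is a: 4, b: 3.
The best (smallest) of these is 3.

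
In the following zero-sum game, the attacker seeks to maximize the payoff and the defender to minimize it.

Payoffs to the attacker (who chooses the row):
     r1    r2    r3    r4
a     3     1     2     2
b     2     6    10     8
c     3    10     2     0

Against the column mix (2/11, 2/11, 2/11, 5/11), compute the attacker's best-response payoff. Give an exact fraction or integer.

a: (3)·(2/11) + (1)·(2/11) + (2)·(2/11) + (2)·(5/11) = 2.
b: (2)·(2/11) + (6)·(2/11) + (10)·(2/11) + (8)·(5/11) = 76/11.
c: (3)·(2/11) + (10)·(2/11) + (2)·(2/11) + (0)·(5/11) = 30/11.
The best pure response is b with expected payoff 76/11.

76/11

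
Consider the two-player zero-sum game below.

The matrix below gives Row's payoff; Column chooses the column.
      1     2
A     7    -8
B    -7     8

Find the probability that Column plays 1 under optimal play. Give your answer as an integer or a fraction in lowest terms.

8/15

Row minima are -8 and -7, so Row's maximin is -7; column maxima are 7 and 8, so Column's minimax is 7. These differ, so the equilibrium is in mixed strategies.
Let Column play 1 with probability q. Row is indifferent when 7q − 8(1−q) = −7q + 8(1−q), giving q = 8/15.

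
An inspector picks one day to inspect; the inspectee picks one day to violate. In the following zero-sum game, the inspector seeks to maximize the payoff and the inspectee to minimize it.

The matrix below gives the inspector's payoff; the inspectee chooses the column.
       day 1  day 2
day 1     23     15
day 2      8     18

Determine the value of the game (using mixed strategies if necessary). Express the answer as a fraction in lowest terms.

Row minima are 15 and 8, so the inspector's maximin is 15; column maxima are 23 and 18, so the inspectee's minimax is 18. These differ, so the equilibrium is in mixed strategies.
Let the inspector play day 1 with probability p. The inspectee is indifferent when 23p + 8(1−p) = 15p + 18(1−p), giving p = 5/9.
Let the inspectee play day 1 with probability q. The inspector is indifferent when 23q + 15(1−q) = 8q + 18(1−q), giving q = 1/6.
The value is 23·(1/6) + (15)·(5/6) = 49/3.

49/3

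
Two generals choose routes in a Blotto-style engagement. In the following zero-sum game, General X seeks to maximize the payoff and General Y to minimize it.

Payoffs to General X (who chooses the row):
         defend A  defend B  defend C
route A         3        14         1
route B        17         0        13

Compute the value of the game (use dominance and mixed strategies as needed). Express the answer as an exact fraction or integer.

7

Column defend A is strictly dominated by defend C for General Y (it gives General X more in every row).
The remaining 2×2 game on (route A, route B) × (defend B, defend C) has no saddle point. Let General X play route A with probability p; indifference gives 14p = p + 13(1−p), so p = 1/2.
Similarly General Y's optimal q on defend B is 6/13, and the value is 14·(6/13) + (1)·(7/13) = 7.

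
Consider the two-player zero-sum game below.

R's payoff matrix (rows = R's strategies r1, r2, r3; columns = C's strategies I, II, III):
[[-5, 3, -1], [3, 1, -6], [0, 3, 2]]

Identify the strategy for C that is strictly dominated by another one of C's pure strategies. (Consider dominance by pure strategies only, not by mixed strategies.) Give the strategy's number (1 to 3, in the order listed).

C prefers columns that give R less. Compare II with III: -1 < 3, -6 < 1, 2 < 3.
So III strictly dominates II for C; II is strictly dominated.

2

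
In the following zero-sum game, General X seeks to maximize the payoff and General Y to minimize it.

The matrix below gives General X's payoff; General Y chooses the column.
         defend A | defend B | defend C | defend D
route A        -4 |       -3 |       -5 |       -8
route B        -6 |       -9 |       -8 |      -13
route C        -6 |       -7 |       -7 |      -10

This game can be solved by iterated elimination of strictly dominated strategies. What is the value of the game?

Row route C is strictly dominated by row route A (-4>-6, -3>-7, -5>-7, -8>-10); eliminate route C.
Column defend C is strictly dominated by defend D for General Y (-8<-5, -13<-8); eliminate defend C.
Column defend B is strictly dominated by defend D for General Y (-8<-3, -13<-9); eliminate defend B.
Row route B is strictly dominated by row route A (-4>-6, -8>-13); eliminate route B.
Column defend A is strictly dominated by defend D for General Y (-8<-4); eliminate defend A.
Only (route A, defend D) remains, with payoff -8.

-8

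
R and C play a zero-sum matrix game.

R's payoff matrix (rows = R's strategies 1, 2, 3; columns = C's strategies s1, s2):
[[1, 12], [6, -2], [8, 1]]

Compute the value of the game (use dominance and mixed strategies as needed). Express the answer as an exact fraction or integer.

Row 2 is strictly dominated by row 3, so R never plays it.
The remaining 2×2 game on (1, 3) × (s1, s2) has no saddle point. Let R play 1 with probability p; indifference gives p + 8(1−p) = 12p + (1−p), so p = 7/18.
Similarly C's optimal q on s1 is 11/18, and the value is 1·(11/18) + (12)·(7/18) = 95/18.

95/18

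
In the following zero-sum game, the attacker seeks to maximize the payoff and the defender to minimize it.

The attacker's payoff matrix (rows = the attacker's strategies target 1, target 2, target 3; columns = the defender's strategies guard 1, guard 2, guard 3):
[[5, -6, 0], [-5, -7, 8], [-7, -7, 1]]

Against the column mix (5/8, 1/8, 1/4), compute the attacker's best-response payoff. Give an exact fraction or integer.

19/8

target 1: (5)·(5/8) + (-6)·(1/8) + (0)·(1/4) = 19/8.
target 2: (-5)·(5/8) + (-7)·(1/8) + (8)·(1/4) = -2.
target 3: (-7)·(5/8) + (-7)·(1/8) + (1)·(1/4) = -5.
The best pure response is target 1 with expected payoff 19/8.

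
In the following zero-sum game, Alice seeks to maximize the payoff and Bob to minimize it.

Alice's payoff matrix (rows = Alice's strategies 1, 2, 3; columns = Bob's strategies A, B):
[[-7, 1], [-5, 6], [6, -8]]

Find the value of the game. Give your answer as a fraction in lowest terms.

Row 1 is strictly dominated by row 2, so Alice never plays it.
The remaining 2×2 game on (2, 3) × (A, B) has no saddle point. Let Alice play 2 with probability p; indifference gives −5p + 6(1−p) = 6p − 8(1−p), so p = 14/25.
Similarly Bob's optimal q on A is 14/25, and the value is -5·(14/25) + (6)·(11/25) = -4/25.

-4/25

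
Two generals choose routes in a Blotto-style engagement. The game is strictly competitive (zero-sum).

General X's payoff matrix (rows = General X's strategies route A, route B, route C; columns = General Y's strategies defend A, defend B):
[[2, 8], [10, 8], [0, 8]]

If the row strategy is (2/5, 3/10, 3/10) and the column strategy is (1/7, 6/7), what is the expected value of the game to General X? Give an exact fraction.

37/5

Against (1/7, 6/7), each row's expected payoff is route A: 50/7; route B: 58/7; route C: 48/7.
Taking the (2/5, 3/10, 3/10)-weighted average: (2/5)·(50/7) + (3/10)·(58/7) + (3/10)·(48/7) = 37/5.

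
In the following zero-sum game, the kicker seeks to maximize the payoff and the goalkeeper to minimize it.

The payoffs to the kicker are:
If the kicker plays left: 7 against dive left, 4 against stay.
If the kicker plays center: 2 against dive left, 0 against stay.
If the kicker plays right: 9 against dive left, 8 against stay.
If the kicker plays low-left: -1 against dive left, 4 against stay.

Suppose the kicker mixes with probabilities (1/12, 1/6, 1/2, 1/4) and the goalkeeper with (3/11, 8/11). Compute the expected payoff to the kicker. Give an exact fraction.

Against (3/11, 8/11), each row's expected payoff is left: 53/11; center: 6/11; right: 91/11; low-left: 29/11.
Taking the (1/12, 1/6, 1/2, 1/4)-weighted average: (1/12)·(53/11) + (1/6)·(6/11) + (1/2)·(91/11) + (1/4)·(29/11) = 349/66.

349/66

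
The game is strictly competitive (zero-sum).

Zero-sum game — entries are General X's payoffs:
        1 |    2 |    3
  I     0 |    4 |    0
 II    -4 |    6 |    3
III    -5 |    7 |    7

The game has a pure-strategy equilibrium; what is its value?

Row minima: 0, -4, -5 → General X's maximin is 0.
Column maxima: 0, 7, 7 → General Y's minimax is 0.
They coincide at (I, 1), so the value is 0.

0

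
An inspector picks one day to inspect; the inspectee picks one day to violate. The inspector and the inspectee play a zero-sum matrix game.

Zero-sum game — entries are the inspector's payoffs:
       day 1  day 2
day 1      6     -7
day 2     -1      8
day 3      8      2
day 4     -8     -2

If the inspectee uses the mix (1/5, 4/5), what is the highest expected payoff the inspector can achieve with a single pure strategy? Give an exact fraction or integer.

31/5

day 1: (6)·(1/5) + (-7)·(4/5) = -22/5.
day 2: (-1)·(1/5) + (8)·(4/5) = 31/5.
day 3: (8)·(1/5) + (2)·(4/5) = 16/5.
day 4: (-8)·(1/5) + (-2)·(4/5) = -16/5.
The best pure response is day 2 with expected payoff 31/5.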